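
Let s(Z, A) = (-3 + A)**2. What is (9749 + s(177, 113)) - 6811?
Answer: 15038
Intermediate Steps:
(9749 + s(177, 113)) - 6811 = (9749 + (-3 + 113)**2) - 6811 = (9749 + 110**2) - 6811 = (9749 + 12100) - 6811 = 21849 - 6811 = 15038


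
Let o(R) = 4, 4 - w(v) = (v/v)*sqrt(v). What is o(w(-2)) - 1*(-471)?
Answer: 475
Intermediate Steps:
w(v) = 4 - sqrt(v) (w(v) = 4 - v/v*sqrt(v) = 4 - sqrt(v))
o(w(-2)) - 1*(-471) = 4 - 1*(-471) = 4 + 471 = 475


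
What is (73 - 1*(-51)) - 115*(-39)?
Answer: 4609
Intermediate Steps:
(73 - 1*(-51)) - 115*(-39) = (73 + 51) + 4485 = 124 + 4485 = 4609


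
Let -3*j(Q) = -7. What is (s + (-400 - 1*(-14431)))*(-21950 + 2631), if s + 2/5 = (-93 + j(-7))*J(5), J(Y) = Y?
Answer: -3934488221/15 ≈ -2.6230e+8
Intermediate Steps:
j(Q) = 7/3 (j(Q) = -1/3*(-7) = 7/3)
s = -6806/15 (s = -2/5 + (-93 + 7/3)*5 = -2/5 - 272/3*5 = -2/5 - 1360/3 = -6806/15 ≈ -453.73)
(s + (-400 - 1*(-14431)))*(-21950 + 2631) = (-6806/15 + (-400 - 1*(-14431)))*(-21950 + 2631) = (-6806/15 + (-400 + 14431))*(-19319) = (-6806/15 + 14031)*(-19319) = (203659/15)*(-19319) = -3934488221/15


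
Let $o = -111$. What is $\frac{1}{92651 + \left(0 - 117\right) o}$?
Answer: $\frac{1}{105638} \approx 9.4663 \cdot 10^{-6}$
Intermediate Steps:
$\frac{1}{92651 + \left(0 - 117\right) o} = \frac{1}{92651 + \left(0 - 117\right) \left(-111\right)} = \frac{1}{92651 - -12987} = \frac{1}{92651 + 12987} = \frac{1}{105638}$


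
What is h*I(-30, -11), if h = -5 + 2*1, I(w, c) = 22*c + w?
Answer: 816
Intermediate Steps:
I(w, c) = w + 22*c
h = -3 (h = -5 + 2 = -3)
h*I(-30, -11) = -3*(-30 + 22*(-11)) = -3*(-30 - 242) = -3*(-272) = 816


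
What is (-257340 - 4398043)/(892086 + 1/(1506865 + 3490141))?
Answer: -23262976783298/4457759094517 ≈ -5.2185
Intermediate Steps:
(-257340 - 4398043)/(892086 + 1/(1506865 + 3490141)) = -4655383/(892086 + 1/4997006) = -4655383/4457759094517/4997006 = -4655383*4997006/4457759094517 = -23262976783298/4457759094517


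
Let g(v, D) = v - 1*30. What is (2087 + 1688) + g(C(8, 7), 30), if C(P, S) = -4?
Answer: 3741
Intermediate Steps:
g(v, D) = -30 + v (g(v, D) = v - 30 = -30 + v)
(2087 + 1688) + g(C(8, 7), 30) = (2087 + 1688) + (-30 - 4) = 3775 - 34 = 3741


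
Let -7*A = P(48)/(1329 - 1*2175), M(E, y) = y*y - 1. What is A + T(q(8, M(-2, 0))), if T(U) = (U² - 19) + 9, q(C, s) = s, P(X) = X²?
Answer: -2833/329 ≈ -8.6109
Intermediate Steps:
M(E, y) = -1 + y² (M(E, y) = y² - 1 = -1 + y²)
A = 128/329 (A = -48²/(7*(1329 - 1*2175)) = -2304/(7*(1329 - 2175)) = -2304/(7*(-846)) = -2304*(-1)/(7*846) = -⅐*(-128/47) = 128/329 ≈ 0.38906)
T(U) = -10 + U² (T(U) = (-19 + U²) + 9 = -10 + U²)
A + T(q(8, M(-2, 0))) = 128/329 + (-10 + (-1 + 0²)²) = 128/329 + (-10 + (-1 + 0)²) = 128/329 + (-10 + (-1)²) = 128/329 + (-10 + 1) = 128/329 - 9 = -2833/329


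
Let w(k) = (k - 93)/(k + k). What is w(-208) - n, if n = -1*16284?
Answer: 6774445/416 ≈ 16285.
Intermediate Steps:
n = -16284
w(k) = (-93 + k)/(2*k) (w(k) = (-93 + k)/((2*k)) = (-93 + k)*(1/(2*k)) = (-93 + k)/(2*k))
w(-208) - n = (½)*(-93 - 208)/(-208) - 1*(-16284) = (½)*(-1/208)*(-301) + 16284 = 301/416 + 16284 = 6774445/416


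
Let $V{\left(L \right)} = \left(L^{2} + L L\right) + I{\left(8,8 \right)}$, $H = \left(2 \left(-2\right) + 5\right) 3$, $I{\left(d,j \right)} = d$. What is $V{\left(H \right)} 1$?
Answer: $26$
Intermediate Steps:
$H = 3$ ($H = \left(-4 + 5\right) 3 = 1 \cdot 3 = 3$)
$V{\left(L \right)} = 8 + 2 L^{2}$ ($V{\left(L \right)} = \left(L^{2} + L L\right) + 8 = \left(L^{2} + L^{2}\right) + 8 = 2 L^{2} + 8 = 8 + 2 L^{2}$)
$V{\left(H \right)} 1 = \left(8 + 2 \cdot 3^{2}\right) 1 = \left(8 + 2 \cdot 9\right) 1 = \left(8 + 18\right) 1 = 26 \cdot 1 = 26$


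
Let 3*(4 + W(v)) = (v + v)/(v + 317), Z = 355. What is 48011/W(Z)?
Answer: -48395088/3677 ≈ -13162.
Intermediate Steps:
W(v) = -4 + 2*v/(3*(317 + v)) (W(v) = -4 + ((v + v)/(v + 317))/3 = -4 + ((2*v)/(317 + v))/3 = -4 + (2*v/(317 + v))/3 = -4 + 2*v/(3*(317 + v)))
48011/W(Z) = 48011/((2*(-1902 - 5*355)/(3*(317 + 355)))) = 48011/(((2/3)*(-1902 - 1775)/672)) = 48011/(((2/3)*(1/672)*(-3677))) = 48011/(-3677/1008) = 48011*(-1008/3677) = -48395088/3677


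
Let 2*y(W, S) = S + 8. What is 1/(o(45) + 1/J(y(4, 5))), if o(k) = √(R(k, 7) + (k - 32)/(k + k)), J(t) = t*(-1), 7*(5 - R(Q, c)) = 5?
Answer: 16380/469159 + 507*√195370/469159 ≈ 0.51257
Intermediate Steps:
y(W, S) = 4 + S/2 (y(W, S) = (S + 8)/2 = (8 + S)/2 = 4 + S/2)
R(Q, c) = 30/7 (R(Q, c) = 5 - ⅐*5 = 5 - 5/7 = 30/7)
J(t) = -t
o(k) = √(30/7 + (-32 + k)/(2*k)) (o(k) = √(30/7 + (k - 32)/(k + k)) = √(30/7 + (-32 + k)/((2*k))) = √(30/7 + (-32 + k)*(1/(2*k))) = √(30/7 + (-32 + k)/(2*k)))
1/(o(45) + 1/J(y(4, 5))) = 1/(√(938 - 3136/45)/14 + 1/(-(4 + (½)*5))) = 1/(√(938 - 3136*1/45)/14 + 1/(-(4 + 5/2))) = 1/(√(938 - 3136/45)/14 + 1/(-1*13/2)) = 1/(√(39074/45)/14 + 1/(-13/2)) = 1/((√195370/15)/14 - 2/13) = 1/(√195370/210 - 2/13) = 1/(-2/13 + √195370/210)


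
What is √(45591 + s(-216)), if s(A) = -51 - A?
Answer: 6*√1271 ≈ 213.91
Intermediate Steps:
√(45591 + s(-216)) = √(45591 + (-51 - 1*(-216))) = √(45591 + (-51 + 216)) = √(45591 + 165) = √45756 = 6*√1271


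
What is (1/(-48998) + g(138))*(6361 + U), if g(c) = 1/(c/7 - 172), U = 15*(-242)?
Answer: -234901503/13057967 ≈ -17.989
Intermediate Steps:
U = -3630
g(c) = 1/(-172 + c/7) (g(c) = 1/(c*(⅐) - 172) = 1/(c/7 - 172) = 1/(-172 + c/7))
(1/(-48998) + g(138))*(6361 + U) = (1/(-48998) + 7/(-1204 + 138))*(6361 - 3630) = (-1/48998 + 7/(-1066))*2731 = (-1/48998 + 7*(-1/1066))*2731 = (-1/48998 - 7/1066)*2731 = -86013/13057967*2731 = -234901503/13057967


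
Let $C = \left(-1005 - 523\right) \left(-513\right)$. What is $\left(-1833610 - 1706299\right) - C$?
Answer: $-4323773$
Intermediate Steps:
$C = 783864$ ($C = \left(-1528\right) \left(-513\right) = 783864$)
$\left(-1833610 - 1706299\right) - C = \left(-1833610 - 1706299\right) - 783864 = -3539909 - 783864 = -4323773$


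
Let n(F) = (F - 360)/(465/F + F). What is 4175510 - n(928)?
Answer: 3597823488886/861649 ≈ 4.1755e+6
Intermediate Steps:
n(F) = (-360 + F)/(F + 465/F)
4175510 - n(928) = 4175510 - 928*(-360 + 928)/(465 + 928**2) = 4175510 - 928*568/(465 + 861184) = 4175510 - 928*568/861649 = 4175510 - 1*527104/861649 = 4175510 - 527104/861649 = 3597823488886/861649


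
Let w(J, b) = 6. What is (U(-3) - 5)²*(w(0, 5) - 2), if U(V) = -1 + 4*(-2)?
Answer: 784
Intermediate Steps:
U(V) = -9 (U(V) = -1 - 8 = -9)
(U(-3) - 5)²*(w(0, 5) - 2) = (-9 - 5)²*(6 - 2) = (-14)²*4 = 196*4 = 784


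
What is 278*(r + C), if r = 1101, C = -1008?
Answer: 25854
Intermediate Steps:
278*(r + C) = 278*(1101 - 1008) = 278*93 = 25854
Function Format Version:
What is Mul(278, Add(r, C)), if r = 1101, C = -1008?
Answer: 25854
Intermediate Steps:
Mul(278, Add(r, C)) = Mul(278, Add(1101, -1008)) = Mul(278, 93) = 25854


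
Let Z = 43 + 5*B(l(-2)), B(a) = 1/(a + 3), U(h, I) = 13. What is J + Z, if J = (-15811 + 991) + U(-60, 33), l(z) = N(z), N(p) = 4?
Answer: -103343/7 ≈ -14763.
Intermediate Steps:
l(z) = 4
B(a) = 1/(3 + a)
J = -14807 (J = (-15811 + 991) + 13 = -14820 + 13 = -14807)
Z = 306/7 (Z = 43 + 5/(3 + 4) = 43 + 5/7 = 306/7 ≈ 43.714)
J + Z = -14807 + 306/7 = -103343/7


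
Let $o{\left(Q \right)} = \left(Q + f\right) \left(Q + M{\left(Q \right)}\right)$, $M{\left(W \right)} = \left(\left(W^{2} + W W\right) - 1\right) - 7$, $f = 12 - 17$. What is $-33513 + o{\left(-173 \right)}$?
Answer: $-10656019$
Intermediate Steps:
$f = -5$
$M{\left(W \right)} = -8 + 2 W^{2}$ ($M{\left(W \right)} = \left(\left(W^{2} + W^{2}\right) - 1\right) - 7 = \left(2 W^{2} - 1\right) - 7 = \left(-1 + 2 W^{2}\right) - 7 = -8 + 2 W^{2}$)
$o{\left(Q \right)} = \left(-5 + Q\right) \left(-8 + Q + 2 Q^{2}\right)$ ($o{\left(Q \right)} = \left(Q - 5\right) \left(Q + \left(-8 + 2 Q^{2}\right)\right) = \left(-5 + Q\right) \left(-8 + Q + 2 Q^{2}\right)$)
$-33513 + o{\left(-173 \right)} = -33513 + \left(40 - -2249 - 9 \left(-173\right)^{2} + 2 \left(-173\right)^{3}\right) = -33513 + \left(40 + 2249 - 269361 + 2 \left(-5177717\right)\right) = -33513 + \left(40 + 2249 - 269361 - 10355434\right) = -33513 - 10622506 = -10656019$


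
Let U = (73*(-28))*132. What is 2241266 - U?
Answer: 2511074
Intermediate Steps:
U = -269808 (U = -2044*132 = -269808)
2241266 - U = 2241266 - 1*(-269808) = 2241266 + 269808 = 2511074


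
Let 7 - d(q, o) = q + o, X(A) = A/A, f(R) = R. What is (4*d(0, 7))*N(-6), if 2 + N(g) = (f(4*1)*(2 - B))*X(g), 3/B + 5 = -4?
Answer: 0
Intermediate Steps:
B = -1/3 (B = 3/(-5 - 4) = 3/(-9) = 3*(-1/9) = -1/3 ≈ -0.33333)
X(A) = 1
N(g) = 22/3 (N(g) = -2 + ((4*1)*(2 - 1*(-1/3)))*1 = -2 + (4*(2 + 1/3))*1 = -2 + (4*(7/3))*1 = -2 + (28/3)*1 = -2 + 28/3 = 22/3)
d(q, o) = 7 - o - q (d(q, o) = 7 - (q + o) = 7 - (o + q) = 7 + (-o - q) = 7 - o - q)
(4*d(0, 7))*N(-6) = (4*(7 - 1*7 - 1*0))*(22/3) = (4*(7 - 7 + 0))*(22/3) = (4*0)*(22/3) = 0*(22/3) = 0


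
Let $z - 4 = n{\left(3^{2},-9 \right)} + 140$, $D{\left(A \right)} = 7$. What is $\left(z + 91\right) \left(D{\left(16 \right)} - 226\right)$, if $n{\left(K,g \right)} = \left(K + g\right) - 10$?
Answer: $-49275$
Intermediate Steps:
$n{\left(K,g \right)} = -10 + K + g$
$z = 134$ ($z = 4 + \left(\left(-10 + 3^{2} - 9\right) + 140\right) = 4 + \left(\left(-10 + 9 - 9\right) + 140\right) = 4 + \left(-10 + 140\right) = 4 + 130 = 134$)
$\left(z + 91\right) \left(D{\left(16 \right)} - 226\right) = \left(134 + 91\right) \left(7 - 226\right) = 225 \left(-219\right) = -49275$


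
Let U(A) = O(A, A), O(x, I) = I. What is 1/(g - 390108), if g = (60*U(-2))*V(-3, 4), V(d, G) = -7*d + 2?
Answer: -1/392868 ≈ -2.5454e-6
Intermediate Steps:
U(A) = A
V(d, G) = 2 - 7*d
g = -2760 (g = (60*(-2))*(2 - 7*(-3)) = -120*(2 + 21) = -120*23 = -2760)
1/(g - 390108) = 1/(-2760 - 390108) = 1/(-392868) = -1/392868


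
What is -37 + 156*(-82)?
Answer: -12829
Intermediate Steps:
-37 + 156*(-82) = -37 - 12792 = -12829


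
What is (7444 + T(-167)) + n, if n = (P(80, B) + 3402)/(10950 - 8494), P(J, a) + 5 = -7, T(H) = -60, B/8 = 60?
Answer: 9069247/1228 ≈ 7385.4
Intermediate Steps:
B = 480 (B = 8*60 = 480)
P(J, a) = -12 (P(J, a) = -5 - 7 = -12)
n = 1695/1228 (n = (-12 + 3402)/(10950 - 8494) = 3390/2456 = 3390*(1/2456) = 1695/1228 ≈ 1.3803)
(7444 + T(-167)) + n = (7444 - 60) + 1695/1228 = 7384 + 1695/1228 = 9069247/1228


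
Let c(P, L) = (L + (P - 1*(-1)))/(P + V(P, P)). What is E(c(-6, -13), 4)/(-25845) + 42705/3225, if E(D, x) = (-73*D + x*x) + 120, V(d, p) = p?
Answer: 29430007/2222670 ≈ 13.241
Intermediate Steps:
c(P, L) = (1 + L + P)/(2*P) (c(P, L) = (L + (P - 1*(-1)))/(P + P) = (L + (P + 1))/((2*P)) = (L + (1 + P))*(1/(2*P)) = (1 + L + P)*(1/(2*P)) = (1 + L + P)/(2*P))
E(D, x) = 120 + x**2 - 73*D (E(D, x) = (-73*D + x**2) + 120 = (x**2 - 73*D) + 120 = 120 + x**2 - 73*D)
E(c(-6, -13), 4)/(-25845) + 42705/3225 = (120 + 4**2 - 73*(1 - 13 - 6)/(2*(-6)))/(-25845) + 42705/3225 = (120 + 16 - 73*(-1)*(-18)/(2*6))*(-1/25845) + 42705*(1/3225) = (120 + 16 - 73*3/2)*(-1/25845) + 2847/215 = (120 + 16 - 219/2)*(-1/25845) + 2847/215 = (53/2)*(-1/25845) + 2847/215 = -53/51690 + 2847/215 = 29430007/2222670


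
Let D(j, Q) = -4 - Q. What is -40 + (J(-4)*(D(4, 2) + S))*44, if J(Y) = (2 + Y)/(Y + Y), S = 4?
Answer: -62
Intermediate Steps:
J(Y) = (2 + Y)/(2*Y) (J(Y) = (2 + Y)/((2*Y)) = (2 + Y)*(1/(2*Y)) = (2 + Y)/(2*Y))
-40 + (J(-4)*(D(4, 2) + S))*44 = -40 + (((½)*(2 - 4)/(-4))*((-4 - 1*2) + 4))*44 = -40 + (((½)*(-¼)*(-2))*((-4 - 2) + 4))*44 = -40 + ((-6 + 4)/4)*44 = -40 + ((¼)*(-2))*44 = -40 - ½*44 = -40 - 22 = -62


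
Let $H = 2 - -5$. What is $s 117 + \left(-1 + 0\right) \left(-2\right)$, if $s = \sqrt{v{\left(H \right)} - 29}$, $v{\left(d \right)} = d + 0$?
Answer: $2 + 117 i \sqrt{22} \approx 2.0 + 548.78 i$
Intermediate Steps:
$H = 7$ ($H = 2 + 5 = 7$)
$v{\left(d \right)} = d$
$s = i \sqrt{22}$ ($s = \sqrt{7 - 29} = \sqrt{-22} = i \sqrt{22} \approx 4.6904 i$)
$s 117 + \left(-1 + 0\right) \left(-2\right) = i \sqrt{22} \cdot 117 + \left(-1 + 0\right) \left(-2\right) = 117 i \sqrt{22} - -2 = 117 i \sqrt{22} + 2 = 2 + 117 i \sqrt{22}$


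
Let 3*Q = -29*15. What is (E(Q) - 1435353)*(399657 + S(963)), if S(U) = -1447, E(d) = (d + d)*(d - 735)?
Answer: -469948726130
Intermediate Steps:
Q = -145 (Q = (-29*15)/3 = (⅓)*(-435) = -145)
E(d) = 2*d*(-735 + d) (E(d) = (2*d)*(-735 + d) = 2*d*(-735 + d))
(E(Q) - 1435353)*(399657 + S(963)) = (2*(-145)*(-735 - 145) - 1435353)*(399657 - 1447) = (2*(-145)*(-880) - 1435353)*398210 = (255200 - 1435353)*398210 = -1180153*398210 = -469948726130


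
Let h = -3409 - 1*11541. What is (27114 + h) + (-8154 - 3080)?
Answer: 930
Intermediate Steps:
h = -14950 (h = -3409 - 11541 = -14950)
(27114 + h) + (-8154 - 3080) = (27114 - 14950) + (-8154 - 3080) = 12164 - 11234 = 930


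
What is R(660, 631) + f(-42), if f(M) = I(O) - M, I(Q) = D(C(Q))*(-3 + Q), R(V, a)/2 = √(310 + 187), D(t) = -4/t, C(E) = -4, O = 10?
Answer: 49 + 2*√497 ≈ 93.587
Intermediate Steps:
R(V, a) = 2*√497 (R(V, a) = 2*√(310 + 187) = 2*√497)
I(Q) = -3 + Q (I(Q) = (-4/(-4))*(-3 + Q) = (-4*(-¼))*(-3 + Q) = 1*(-3 + Q) = -3 + Q)
f(M) = 7 - M (f(M) = (-3 + 10) - M = 7 - M)
R(660, 631) + f(-42) = 2*√497 + (7 - 1*(-42)) = 2*√497 + (7 + 42) = 2*√497 + 49 = 49 + 2*√497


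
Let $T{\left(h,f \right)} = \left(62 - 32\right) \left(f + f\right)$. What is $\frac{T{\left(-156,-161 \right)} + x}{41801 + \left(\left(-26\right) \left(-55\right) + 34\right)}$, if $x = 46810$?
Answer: $\frac{7430}{8653} \approx 0.85866$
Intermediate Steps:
$T{\left(h,f \right)} = 60 f$ ($T{\left(h,f \right)} = 30 \cdot 2 f = 60 f$)
$\frac{T{\left(-156,-161 \right)} + x}{41801 + \left(\left(-26\right) \left(-55\right) + 34\right)} = \frac{60 \left(-161\right) + 46810}{41801 + \left(\left(-26\right) \left(-55\right) + 34\right)} = \frac{-9660 + 46810}{41801 + \left(1430 + 34\right)} = \frac{37150}{41801 + 1464} = \frac{37150}{43265} = 37150 \cdot \frac{1}{43265} = \frac{7430}{8653}$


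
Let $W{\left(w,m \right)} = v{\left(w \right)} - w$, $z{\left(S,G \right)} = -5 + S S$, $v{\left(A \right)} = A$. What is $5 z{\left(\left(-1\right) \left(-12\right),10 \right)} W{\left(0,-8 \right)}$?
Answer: $0$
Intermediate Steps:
$z{\left(S,G \right)} = -5 + S^{2}$
$W{\left(w,m \right)} = 0$ ($W{\left(w,m \right)} = w - w = 0$)
$5 z{\left(\left(-1\right) \left(-12\right),10 \right)} W{\left(0,-8 \right)} = 5 \left(-5 + \left(\left(-1\right) \left(-12\right)\right)^{2}\right) 0 = 5 \left(-5 + 12^{2}\right) 0 = 5 \left(-5 + 144\right) 0 = 5 \cdot 139 \cdot 0 = 695 \cdot 0 = 0$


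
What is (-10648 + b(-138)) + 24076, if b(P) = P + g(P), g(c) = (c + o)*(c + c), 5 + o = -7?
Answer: 54690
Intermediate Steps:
o = -12 (o = -5 - 7 = -12)
g(c) = 2*c*(-12 + c) (g(c) = (c - 12)*(c + c) = (-12 + c)*(2*c) = 2*c*(-12 + c))
b(P) = P + 2*P*(-12 + P)
(-10648 + b(-138)) + 24076 = (-10648 - 138*(-23 + 2*(-138))) + 24076 = (-10648 - 138*(-23 - 276)) + 24076 = (-10648 - 138*(-299)) + 24076 = (-10648 + 41262) + 24076 = 30614 + 24076 = 54690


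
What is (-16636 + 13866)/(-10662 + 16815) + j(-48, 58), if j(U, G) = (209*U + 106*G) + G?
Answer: -23544148/6153 ≈ -3826.4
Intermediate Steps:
j(U, G) = 107*G + 209*U (j(U, G) = (106*G + 209*U) + G = 107*G + 209*U)
(-16636 + 13866)/(-10662 + 16815) + j(-48, 58) = (-16636 + 13866)/(-10662 + 16815) + (107*58 + 209*(-48)) = -2770/6153 + (6206 - 10032) = -2770*1/6153 - 3826 = -2770/6153 - 3826 = -23544148/6153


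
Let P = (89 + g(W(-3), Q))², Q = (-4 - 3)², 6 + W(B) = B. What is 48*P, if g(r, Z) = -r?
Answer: 460992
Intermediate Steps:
W(B) = -6 + B
Q = 49 (Q = (-7)² = 49)
P = 9604 (P = (89 - (-6 - 3))² = (89 - 1*(-9))² = (89 + 9)² = 98² = 9604)
48*P = 48*9604 = 460992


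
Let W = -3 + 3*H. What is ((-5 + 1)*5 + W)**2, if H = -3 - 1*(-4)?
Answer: 400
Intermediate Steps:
H = 1 (H = -3 + 4 = 1)
W = 0 (W = -3 + 3*1 = -3 + 3 = 0)
((-5 + 1)*5 + W)**2 = ((-5 + 1)*5 + 0)**2 = (-4*5 + 0)**2 = (-20 + 0)**2 = (-20)**2 = 400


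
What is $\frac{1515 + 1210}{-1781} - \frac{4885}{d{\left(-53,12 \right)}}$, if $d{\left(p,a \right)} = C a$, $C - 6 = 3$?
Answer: $- \frac{8994485}{192348} \approx -46.762$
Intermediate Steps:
$C = 9$ ($C = 6 + 3 = 9$)
$d{\left(p,a \right)} = 9 a$
$\frac{1515 + 1210}{-1781} - \frac{4885}{d{\left(-53,12 \right)}} = \frac{1515 + 1210}{-1781} - \frac{4885}{9 \cdot 12} = 2725 \left(- \frac{1}{1781}\right) - \frac{4885}{108} = - \frac{2725}{1781} - \frac{4885}{108} = - \frac{8994485}{192348}$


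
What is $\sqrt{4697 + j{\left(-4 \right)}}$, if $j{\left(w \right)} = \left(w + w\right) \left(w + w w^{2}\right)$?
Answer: $\sqrt{5241} \approx 72.395$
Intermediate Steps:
$j{\left(w \right)} = 2 w \left(w + w^{3}\right)$
$\sqrt{4697 + j{\left(-4 \right)}} = \sqrt{4697 + 2 \left(-4\right)^{2} \left(1 + \left(-4\right)^{2}\right)} = \sqrt{4697 + 2 \cdot 16 \left(1 + 16\right)} = \sqrt{4697 + 2 \cdot 16 \cdot 17} = \sqrt{4697 + 544} = \sqrt{5241}$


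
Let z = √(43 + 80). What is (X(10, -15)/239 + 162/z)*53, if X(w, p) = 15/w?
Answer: 159/478 + 2862*√123/41 ≈ 774.51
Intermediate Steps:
z = √123 ≈ 11.091
(X(10, -15)/239 + 162/z)*53 = ((15/10)/239 + 162/(√123))*53 = ((15*(⅒))*(1/239) + 162*(√123/123))*53 = ((3/2)*(1/239) + 54*√123/41)*53 = (3/478 + 54*√123/41)*53 = 159/478 + 2862*√123/41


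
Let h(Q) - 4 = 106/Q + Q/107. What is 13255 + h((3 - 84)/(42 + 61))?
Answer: 11715988720/892701 ≈ 13124.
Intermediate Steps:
h(Q) = 4 + 106/Q + Q/107 (h(Q) = 4 + (106/Q + Q/107) = 4 + 106/Q + Q/107)
13255 + h((3 - 84)/(42 + 61)) = 13255 + (4 + 106/(((3 - 84)/(42 + 61))) + ((3 - 84)/(42 + 61))/107) = 13255 + (4 + 106/((-81/103)) + (-81/103)/107) = 13255 + (4 + 106/((-81*1/103)) + (-81*1/103)/107) = 13255 + (4 + 106/(-81/103) + (1/107)*(-81/103)) = 13255 + (4 + 106*(-103/81) - 81/11021) = 13255 + (4 - 10918/81 - 81/11021) = 13255 - 116763035/892701 = 11715988720/892701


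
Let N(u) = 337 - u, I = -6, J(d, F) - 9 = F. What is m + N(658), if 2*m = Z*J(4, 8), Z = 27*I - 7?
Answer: -3515/2 ≈ -1757.5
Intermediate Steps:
J(d, F) = 9 + F
Z = -169 (Z = 27*(-6) - 7 = -162 - 7 = -169)
m = -2873/2 (m = (-169*(9 + 8))/2 = (-169*17)/2 = (½)*(-2873) = -2873/2 ≈ -1436.5)
m + N(658) = -2873/2 + (337 - 1*658) = -2873/2 + (337 - 658) = -2873/2 - 321 = -3515/2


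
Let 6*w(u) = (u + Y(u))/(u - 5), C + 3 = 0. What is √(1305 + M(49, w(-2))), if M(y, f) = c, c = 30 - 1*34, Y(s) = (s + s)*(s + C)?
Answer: √1301 ≈ 36.069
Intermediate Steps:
C = -3 (C = -3 + 0 = -3)
Y(s) = 2*s*(-3 + s) (Y(s) = (s + s)*(s - 3) = (2*s)*(-3 + s) = 2*s*(-3 + s))
c = -4 (c = 30 - 34 = -4)
w(u) = (u + 2*u*(-3 + u))/(6*(-5 + u)) (w(u) = ((u + 2*u*(-3 + u))/(u - 5))/6 = ((u + 2*u*(-3 + u))/(-5 + u))/6 = (u + 2*u*(-3 + u))/(6*(-5 + u)))
M(y, f) = -4
√(1305 + M(49, w(-2))) = √(1305 - 4) = √1301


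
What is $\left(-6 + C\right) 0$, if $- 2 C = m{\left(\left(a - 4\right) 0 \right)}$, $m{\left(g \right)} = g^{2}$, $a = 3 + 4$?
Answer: $0$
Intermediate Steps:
$a = 7$
$C = 0$ ($C = - \frac{\left(\left(7 - 4\right) 0\right)^{2}}{2} = - \frac{\left(3 \cdot 0\right)^{2}}{2} = - \frac{0^{2}}{2} = \left(- \frac{1}{2}\right) 0 = 0$)
$\left(-6 + C\right) 0 = \left(-6 + 0\right) 0 = \left(-6\right) 0 = 0$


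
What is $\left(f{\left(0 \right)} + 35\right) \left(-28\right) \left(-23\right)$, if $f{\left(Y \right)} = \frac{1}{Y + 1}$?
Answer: $23184$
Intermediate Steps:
$f{\left(Y \right)} = \frac{1}{1 + Y}$
$\left(f{\left(0 \right)} + 35\right) \left(-28\right) \left(-23\right) = \left(\frac{1}{1 + 0} + 35\right) \left(-28\right) \left(-23\right) = \left(1^{-1} + 35\right) \left(-28\right) \left(-23\right) = \left(1 + 35\right) \left(-28\right) \left(-23\right) = 36 \left(-28\right) \left(-23\right) = \left(-1008\right) \left(-23\right) = 23184$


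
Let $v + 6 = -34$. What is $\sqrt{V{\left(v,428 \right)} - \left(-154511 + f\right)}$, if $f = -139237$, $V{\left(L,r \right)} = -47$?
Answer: $\sqrt{293701} \approx 541.94$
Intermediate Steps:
$v = -40$ ($v = -6 - 34 = -40$)
$\sqrt{V{\left(v,428 \right)} - \left(-154511 + f\right)} = \sqrt{-47 + \left(154511 - -139237\right)} = \sqrt{-47 + \left(154511 + 139237\right)} = \sqrt{-47 + 293748} = \sqrt{293701}$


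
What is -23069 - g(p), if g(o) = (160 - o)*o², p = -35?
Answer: -261944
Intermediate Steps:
g(o) = o²*(160 - o)
-23069 - g(p) = -23069 - (-35)²*(160 - 1*(-35)) = -23069 - 1225*(160 + 35) = -23069 - 1225*195 = -23069 - 1*238875 = -23069 - 238875 = -261944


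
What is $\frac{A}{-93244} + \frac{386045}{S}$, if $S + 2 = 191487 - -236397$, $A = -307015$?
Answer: $\frac{83681286105}{19948714604} \approx 4.1948$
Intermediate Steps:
$S = 427882$ ($S = -2 + \left(191487 - -236397\right) = -2 + \left(191487 + 236397\right) = -2 + 427884 = 427882$)
$\frac{A}{-93244} + \frac{386045}{S} = - \frac{307015}{-93244} + \frac{386045}{427882} = \left(-307015\right) \left(- \frac{1}{93244}\right) + 386045 \cdot \frac{1}{427882} = \frac{307015}{93244} + \frac{386045}{427882} = \frac{83681286105}{19948714604}$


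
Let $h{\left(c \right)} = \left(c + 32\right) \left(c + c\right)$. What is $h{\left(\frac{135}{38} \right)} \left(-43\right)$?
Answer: $- \frac{7842555}{722} \approx -10862.0$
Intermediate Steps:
$h{\left(c \right)} = 2 c \left(32 + c\right)$ ($h{\left(c \right)} = \left(32 + c\right) 2 c = 2 c \left(32 + c\right)$)
$h{\left(\frac{135}{38} \right)} \left(-43\right) = 2 \cdot \frac{135}{38} \left(32 + \frac{135}{38}\right) \left(-43\right) = 2 \cdot \frac{135}{38} \cdot \frac{1351}{38} \left(-43\right) = \frac{182385}{722} \left(-43\right) = - \frac{7842555}{722}$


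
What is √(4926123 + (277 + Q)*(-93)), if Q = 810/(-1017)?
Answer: 2*√15643417047/113 ≈ 2213.7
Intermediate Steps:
Q = -90/113 (Q = 810*(-1/1017) = -90/113 ≈ -0.79646)
√(4926123 + (277 + Q)*(-93)) = √(4926123 + (277 - 90/113)*(-93)) = √(4926123 + (31211/113)*(-93)) = √(4926123 - 2902623/113) = √(553749276/113) = 2*√15643417047/113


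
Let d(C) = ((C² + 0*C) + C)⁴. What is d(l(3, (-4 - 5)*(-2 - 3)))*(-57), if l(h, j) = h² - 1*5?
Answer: -9120000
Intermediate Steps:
l(h, j) = -5 + h² (l(h, j) = h² - 5 = -5 + h²)
d(C) = (C + C²)⁴ (d(C) = ((C² + 0) + C)⁴ = (C² + C)⁴ = (C + C²)⁴)
d(l(3, (-4 - 5)*(-2 - 3)))*(-57) = ((-5 + 3²)⁴*(1 + (-5 + 3²))⁴)*(-57) = ((-5 + 9)⁴*(1 + (-5 + 9))⁴)*(-57) = (4⁴*(1 + 4)⁴)*(-57) = (256*5⁴)*(-57) = (256*625)*(-57) = 160000*(-57) = -9120000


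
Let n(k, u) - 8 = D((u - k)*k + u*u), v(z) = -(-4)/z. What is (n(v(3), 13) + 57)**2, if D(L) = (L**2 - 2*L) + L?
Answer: 7558304082169/6561 ≈ 1.1520e+9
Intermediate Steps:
D(L) = L**2 - L
v(z) = 4/z
n(k, u) = 8 + (u**2 + k*(u - k))*(-1 + u**2 + k*(u - k)) (n(k, u) = 8 + ((u - k)*k + u*u)*(-1 + ((u - k)*k + u*u)) = 8 + (k*(u - k) + u**2)*(-1 + (k*(u - k) + u**2)) = 8 + (u**2 + k*(u - k))*(-1 + (u**2 + k*(u - k))) = 8 + (u**2 + k*(u - k))*(-1 + u**2 + k*(u - k)))
(n(v(3), 13) + 57)**2 = ((8 - (13**2 - (4/3)**2 + (4/3)*13)*(1 + (4/3)**2 - 1*13**2 - 1*4/3*13)) + 57)**2 = ((8 - (169 - (4*(1/3))**2 + (4*(1/3))*13)*(1 + (4*(1/3))**2 - 1*169 - 1*4*(1/3)*13)) + 57)**2 = ((8 - (169 - (4/3)**2 + (4/3)*13)*(1 + (4/3)**2 - 169 - 1*4/3*13)) + 57)**2 = ((8 - (169 - 1*16/9 + 52/3)*(1 + 16/9 - 169 - 52/3)) + 57)**2 = ((8 - 1*(169 - 16/9 + 52/3)*(-1652/9)) + 57)**2 = ((8 - 1*1661/9*(-1652/9)) + 57)**2 = ((8 + 2743972/81) + 57)**2 = (2744620/81 + 57)**2 = (2749237/81)**2 = 7558304082169/6561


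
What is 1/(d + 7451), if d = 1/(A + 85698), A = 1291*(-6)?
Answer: 77952/580820353 ≈ 0.00013421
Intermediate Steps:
A = -7746
d = 1/77952 (d = 1/(-7746 + 85698) = 1/77952 ≈ 1.2828e-5)
1/(d + 7451) = 1/(1/77952 + 7451) = 1/(580820353/77952) = 77952/580820353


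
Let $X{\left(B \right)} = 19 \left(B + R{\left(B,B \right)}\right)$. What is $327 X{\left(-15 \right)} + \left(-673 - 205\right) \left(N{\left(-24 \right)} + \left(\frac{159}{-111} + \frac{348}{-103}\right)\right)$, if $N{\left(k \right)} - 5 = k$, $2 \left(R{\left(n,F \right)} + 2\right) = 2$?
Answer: $- \frac{299170656}{3811} \approx -78502.0$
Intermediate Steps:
$R{\left(n,F \right)} = -1$ ($R{\left(n,F \right)} = -2 + \frac{1}{2} \cdot 2 = -2 + 1 = -1$)
$N{\left(k \right)} = 5 + k$
$X{\left(B \right)} = -19 + 19 B$ ($X{\left(B \right)} = 19 \left(B - 1\right) = 19 \left(-1 + B\right) = -19 + 19 B$)
$327 X{\left(-15 \right)} + \left(-673 - 205\right) \left(N{\left(-24 \right)} + \left(\frac{159}{-111} + \frac{348}{-103}\right)\right) = 327 \left(-19 + 19 \left(-15\right)\right) + \left(-673 - 205\right) \left(\left(5 - 24\right) + \left(\frac{159}{-111} + \frac{348}{-103}\right)\right) = 327 \left(-19 - 285\right) - 878 \left(-19 + \left(159 \left(- \frac{1}{111}\right) + 348 \left(- \frac{1}{103}\right)\right)\right) = 327 \left(-304\right) - 878 \left(-19 - \frac{18335}{3811}\right) = -99408 - 878 \left(-19 - \frac{18335}{3811}\right) = -99408 - - \frac{79673232}{3811} = -99408 + \frac{79673232}{3811} = - \frac{299170656}{3811}$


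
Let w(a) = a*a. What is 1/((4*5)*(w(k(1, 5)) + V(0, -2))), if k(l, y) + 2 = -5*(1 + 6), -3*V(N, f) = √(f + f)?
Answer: 12321/337349060 + 3*I/168674530 ≈ 3.6523e-5 + 1.7786e-8*I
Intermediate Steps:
V(N, f) = -√2*√f/3 (V(N, f) = -√(f + f)/3 = -√2*√f/3)
k(l, y) = -37 (k(l, y) = -2 - 5*(1 + 6) = -2 - 5*7 = -2 - 35 = -37)
w(a) = a²
1/((4*5)*(w(k(1, 5)) + V(0, -2))) = 1/((4*5)*((-37)² - √2*√(-2)/3)) = 1/(20*(1369 - √2*I*√2/3)) = 1/(20*(1369 - 2*I/3)) = 1/(27380 - 40*I/3) = 9*(27380 + 40*I/3)/6746981200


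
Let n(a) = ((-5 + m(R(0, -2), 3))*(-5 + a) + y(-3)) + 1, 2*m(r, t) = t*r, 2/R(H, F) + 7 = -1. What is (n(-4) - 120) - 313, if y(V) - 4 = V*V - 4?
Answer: -2997/8 ≈ -374.63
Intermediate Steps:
R(H, F) = -¼ (R(H, F) = 2/(-7 - 1) = 2/(-8) = 2*(-⅛) = -¼)
m(r, t) = r*t/2 (m(r, t) = (t*r)/2 = (r*t)/2 = r*t/2)
y(V) = V² (y(V) = 4 + (V*V - 4) = 4 + (V² - 4) = 4 + (-4 + V²) = V²)
n(a) = 295/8 - 43*a/8 (n(a) = ((-5 + (½)*(-¼)*3)*(-5 + a) + (-3)²) + 1 = ((-5 - 3/8)*(-5 + a) + 9) + 1 = (-43*(-5 + a)/8 + 9) + 1 = ((215/8 - 43*a/8) + 9) + 1 = (287/8 - 43*a/8) + 1 = 295/8 - 43*a/8)
(n(-4) - 120) - 313 = ((295/8 - 43/8*(-4)) - 120) - 313 = ((295/8 + 43/2) - 120) - 313 = (467/8 - 120) - 313 = -493/8 - 313 = -2997/8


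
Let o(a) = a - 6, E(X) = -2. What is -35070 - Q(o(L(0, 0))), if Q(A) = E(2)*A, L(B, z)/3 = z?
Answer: -35082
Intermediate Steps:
L(B, z) = 3*z
o(a) = -6 + a
Q(A) = -2*A
-35070 - Q(o(L(0, 0))) = -35070 - (-2)*(-6 + 3*0) = -35070 - (-2)*(-6 + 0) = -35070 - (-2)*(-6) = -35070 - 1*12 = -35070 - 12 = -35082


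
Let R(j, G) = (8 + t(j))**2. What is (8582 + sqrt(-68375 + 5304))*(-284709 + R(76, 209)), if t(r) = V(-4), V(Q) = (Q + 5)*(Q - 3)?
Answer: -2443364056 - 284708*I*sqrt(63071) ≈ -2.4434e+9 - 7.1501e+7*I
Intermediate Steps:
V(Q) = (-3 + Q)*(5 + Q) (V(Q) = (5 + Q)*(-3 + Q) = (-3 + Q)*(5 + Q))
t(r) = -7 (t(r) = -15 + (-4)**2 + 2*(-4) = -15 + 16 - 8 = -7)
R(j, G) = 1 (R(j, G) = (8 - 7)**2 = 1**2 = 1)
(8582 + sqrt(-68375 + 5304))*(-284709 + R(76, 209)) = (8582 + sqrt(-68375 + 5304))*(-284709 + 1) = (8582 + sqrt(-63071))*(-284708) = (8582 + I*sqrt(63071))*(-284708) = -2443364056 - 284708*I*sqrt(63071)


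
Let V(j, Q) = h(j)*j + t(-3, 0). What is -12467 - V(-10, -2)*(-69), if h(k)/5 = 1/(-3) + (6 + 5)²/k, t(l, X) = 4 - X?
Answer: 30704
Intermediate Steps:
h(k) = -5/3 + 605/k (h(k) = 5*(1/(-3) + (6 + 5)²/k) = 5*(1*(-⅓) + 11²/k) = 5*(-⅓ + 121/k) = -5/3 + 605/k)
V(j, Q) = 4 + j*(-5/3 + 605/j) (V(j, Q) = (-5/3 + 605/j)*j + (4 - 1*0) = j*(-5/3 + 605/j) + (4 + 0) = j*(-5/3 + 605/j) + 4 = 4 + j*(-5/3 + 605/j))
-12467 - V(-10, -2)*(-69) = -12467 - (609 - 5/3*(-10))*(-69) = -12467 - (609 + 50/3)*(-69) = -12467 - 1877*(-69)/3 = -12467 - 1*(-43171) = -12467 + 43171 = 30704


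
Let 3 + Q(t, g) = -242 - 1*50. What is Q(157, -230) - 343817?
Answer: -344112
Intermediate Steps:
Q(t, g) = -295 (Q(t, g) = -3 + (-242 - 1*50) = -3 + (-242 - 50) = -3 - 292 = -295)
Q(157, -230) - 343817 = -295 - 343817 = -344112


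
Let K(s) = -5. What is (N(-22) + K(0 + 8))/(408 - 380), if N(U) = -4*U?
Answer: 83/28 ≈ 2.9643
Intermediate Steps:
(N(-22) + K(0 + 8))/(408 - 380) = (-4*(-22) - 5)/(408 - 380) = (88 - 5)/28 = 83*(1/28) = 83/28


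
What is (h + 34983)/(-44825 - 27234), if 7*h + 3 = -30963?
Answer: -16455/38801 ≈ -0.42409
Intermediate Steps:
h = -30966/7 (h = -3/7 + (⅐)*(-30963) = -3/7 - 30963/7 = -30966/7 ≈ -4423.7)
(h + 34983)/(-44825 - 27234) = (-30966/7 + 34983)/(-44825 - 27234) = (213915/7)/(-72059) = (213915/7)*(-1/72059) = -16455/38801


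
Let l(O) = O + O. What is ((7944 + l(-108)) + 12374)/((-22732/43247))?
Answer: -434675597/11366 ≈ -38244.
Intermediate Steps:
l(O) = 2*O
((7944 + l(-108)) + 12374)/((-22732/43247)) = ((7944 + 2*(-108)) + 12374)/((-22732/43247)) = ((7944 - 216) + 12374)/((-22732*1/43247)) = (7728 + 12374)/(-22732/43247) = 20102*(-43247/22732) = -434675597/11366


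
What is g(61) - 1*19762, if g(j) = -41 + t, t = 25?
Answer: -19778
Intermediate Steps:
g(j) = -16 (g(j) = -41 + 25 = -16)
g(61) - 1*19762 = -16 - 1*19762 = -16 - 19762 = -19778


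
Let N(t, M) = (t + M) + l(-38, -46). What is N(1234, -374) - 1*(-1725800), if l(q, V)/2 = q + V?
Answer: 1726492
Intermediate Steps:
l(q, V) = 2*V + 2*q (l(q, V) = 2*(q + V) = 2*(V + q) = 2*V + 2*q)
N(t, M) = -168 + M + t (N(t, M) = (t + M) + (2*(-46) + 2*(-38)) = (M + t) + (-92 - 76) = (M + t) - 168 = -168 + M + t)
N(1234, -374) - 1*(-1725800) = (-168 - 374 + 1234) - 1*(-1725800) = 692 + 1725800 = 1726492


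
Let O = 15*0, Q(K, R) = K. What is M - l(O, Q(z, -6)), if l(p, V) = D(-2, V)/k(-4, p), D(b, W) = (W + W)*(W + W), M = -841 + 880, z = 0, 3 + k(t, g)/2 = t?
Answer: 39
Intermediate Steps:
k(t, g) = -6 + 2*t
M = 39
D(b, W) = 4*W² (D(b, W) = (2*W)*(2*W) = 4*W²)
O = 0
l(p, V) = -2*V²/7 (l(p, V) = (4*V²)/(-6 + 2*(-4)) = (4*V²)/(-6 - 8) = (4*V²)/(-14) = (4*V²)*(-1/14) = -2*V²/7)
M - l(O, Q(z, -6)) = 39 - (-2)*0²/7 = 39 - (-2)*0/7 = 39 - 1*0 = 39 + 0 = 39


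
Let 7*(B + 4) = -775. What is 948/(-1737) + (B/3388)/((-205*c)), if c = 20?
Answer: -2793271333/5118128400 ≈ -0.54576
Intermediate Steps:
B = -803/7 (B = -4 + (⅐)*(-775) = -4 - 775/7 = -803/7 ≈ -114.71)
948/(-1737) + (B/3388)/((-205*c)) = 948/(-1737) + (-803/7/3388)/((-205*20)) = 948*(-1/1737) - 803/7*1/3388/(-4100) = -316/579 - 73/2156*(-1/4100) = -316/579 + 73/8839600 = -2793271333/5118128400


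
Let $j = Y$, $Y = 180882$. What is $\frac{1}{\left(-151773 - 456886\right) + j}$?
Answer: $- \frac{1}{427777} \approx -2.3377 \cdot 10^{-6}$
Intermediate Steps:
$j = 180882$
$\frac{1}{\left(-151773 - 456886\right) + j} = \frac{1}{\left(-151773 - 456886\right) + 180882} = \frac{1}{-608659 + 180882} = \frac{1}{-427777} = - \frac{1}{427777}$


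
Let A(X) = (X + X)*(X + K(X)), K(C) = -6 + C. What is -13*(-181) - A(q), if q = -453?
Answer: -823919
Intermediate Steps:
A(X) = 2*X*(-6 + 2*X) (A(X) = (X + X)*(X + (-6 + X)) = (2*X)*(-6 + 2*X) = 2*X*(-6 + 2*X))
-13*(-181) - A(q) = -13*(-181) - 4*(-453)*(-3 - 453) = 2353 - 4*(-453)*(-456) = 2353 - 1*826272 = 2353 - 826272 = -823919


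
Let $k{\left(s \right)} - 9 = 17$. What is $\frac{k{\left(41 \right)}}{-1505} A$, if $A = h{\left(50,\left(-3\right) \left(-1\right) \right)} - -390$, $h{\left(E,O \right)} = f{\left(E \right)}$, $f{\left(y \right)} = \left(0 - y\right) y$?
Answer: $\frac{10972}{301} \approx 36.452$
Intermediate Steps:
$f{\left(y \right)} = - y^{2}$ ($f{\left(y \right)} = - y y = - y^{2}$)
$k{\left(s \right)} = 26$ ($k{\left(s \right)} = 9 + 17 = 26$)
$h{\left(E,O \right)} = - E^{2}$
$A = -2110$ ($A = - 50^{2} - -390 = \left(-1\right) 2500 + 390 = -2500 + 390 = -2110$)
$\frac{k{\left(41 \right)}}{-1505} A = \frac{26}{-1505} \left(-2110\right) = 26 \left(- \frac{1}{1505}\right) \left(-2110\right) = \left(- \frac{26}{1505}\right) \left(-2110\right) = \frac{10972}{301}$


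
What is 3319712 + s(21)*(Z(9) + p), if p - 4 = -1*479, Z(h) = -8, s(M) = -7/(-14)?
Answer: 6638941/2 ≈ 3.3195e+6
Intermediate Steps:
s(M) = ½ (s(M) = -7*(-1/14) = ½)
p = -475 (p = 4 - 1*479 = 4 - 479 = -475)
3319712 + s(21)*(Z(9) + p) = 3319712 + (-8 - 475)/2 = 3319712 + (½)*(-483) = 3319712 - 483/2 = 6638941/2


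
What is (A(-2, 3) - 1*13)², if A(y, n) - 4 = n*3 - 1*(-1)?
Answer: 1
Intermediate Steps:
A(y, n) = 5 + 3*n (A(y, n) = 4 + (n*3 - 1*(-1)) = 4 + (3*n + 1) = 4 + (1 + 3*n) = 5 + 3*n)
(A(-2, 3) - 1*13)² = ((5 + 3*3) - 1*13)² = ((5 + 9) - 13)² = (14 - 13)² = 1² = 1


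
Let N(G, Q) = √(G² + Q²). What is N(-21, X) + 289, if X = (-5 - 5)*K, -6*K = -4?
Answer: 289 + √4369/3 ≈ 311.03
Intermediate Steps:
K = ⅔ (K = -⅙*(-4) = ⅔ ≈ 0.66667)
X = -20/3 (X = (-5 - 5)*(⅔) = -10*⅔ = -20/3 ≈ -6.6667)
N(-21, X) + 289 = √((-21)² + (-20/3)²) + 289 = √(441 + 400/9) + 289 = √(4369/9) + 289 = √4369/3 + 289 = 289 + √4369/3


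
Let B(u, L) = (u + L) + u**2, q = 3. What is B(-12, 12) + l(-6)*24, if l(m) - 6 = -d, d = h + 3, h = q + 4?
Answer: 48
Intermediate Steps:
h = 7 (h = 3 + 4 = 7)
d = 10 (d = 7 + 3 = 10)
B(u, L) = L + u + u**2 (B(u, L) = (L + u) + u**2 = L + u + u**2)
l(m) = -4 (l(m) = 6 - 1*10 = 6 - 10 = -4)
B(-12, 12) + l(-6)*24 = (12 - 12 + (-12)**2) - 4*24 = (12 - 12 + 144) - 96 = 144 - 96 = 48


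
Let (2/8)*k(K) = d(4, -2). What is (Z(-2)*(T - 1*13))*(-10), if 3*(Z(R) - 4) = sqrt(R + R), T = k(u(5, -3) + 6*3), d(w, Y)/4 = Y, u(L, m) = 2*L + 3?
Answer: 1800 + 300*I ≈ 1800.0 + 300.0*I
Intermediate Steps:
u(L, m) = 3 + 2*L
d(w, Y) = 4*Y
k(K) = -32 (k(K) = 4*(4*(-2)) = 4*(-8) = -32)
T = -32
Z(R) = 4 + sqrt(2)*sqrt(R)/3 (Z(R) = 4 + sqrt(R + R)/3 = 4 + sqrt(2*R)/3 = 4 + (sqrt(2)*sqrt(R))/3 = 4 + sqrt(2)*sqrt(R)/3)
(Z(-2)*(T - 1*13))*(-10) = ((4 + sqrt(2)*sqrt(-2)/3)*(-32 - 1*13))*(-10) = ((4 + sqrt(2)*(I*sqrt(2))/3)*(-32 - 13))*(-10) = ((4 + 2*I/3)*(-45))*(-10) = (-180 - 30*I)*(-10) = 1800 + 300*I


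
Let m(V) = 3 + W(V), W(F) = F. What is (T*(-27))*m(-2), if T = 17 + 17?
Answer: -918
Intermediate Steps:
T = 34
m(V) = 3 + V
(T*(-27))*m(-2) = (34*(-27))*(3 - 2) = -918*1 = -918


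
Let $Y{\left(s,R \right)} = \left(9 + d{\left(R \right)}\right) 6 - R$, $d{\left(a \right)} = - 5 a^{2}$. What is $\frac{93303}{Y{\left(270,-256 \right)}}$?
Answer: $- \frac{93303}{1965770} \approx -0.047464$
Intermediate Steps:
$Y{\left(s,R \right)} = 54 - R - 30 R^{2}$ ($Y{\left(s,R \right)} = \left(9 - 5 R^{2}\right) 6 - R = \left(54 - 30 R^{2}\right) - R = 54 - R - 30 R^{2}$)
$\frac{93303}{Y{\left(270,-256 \right)}} = \frac{93303}{54 - -256 - 30 \left(-256\right)^{2}} = \frac{93303}{54 + 256 - 1966080} = \frac{93303}{-1965770} = 93303 \left(- \frac{1}{1965770}\right) = - \frac{93303}{1965770}$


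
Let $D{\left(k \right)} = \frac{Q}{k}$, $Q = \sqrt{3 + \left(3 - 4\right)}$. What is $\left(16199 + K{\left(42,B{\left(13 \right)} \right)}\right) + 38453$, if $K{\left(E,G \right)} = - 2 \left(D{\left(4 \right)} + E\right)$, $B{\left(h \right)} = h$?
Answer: $54568 - \frac{\sqrt{2}}{2} \approx 54567.0$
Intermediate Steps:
$Q = \sqrt{2}$ ($Q = \sqrt{3 + \left(3 - 4\right)} = \sqrt{3 - 1} = \sqrt{2} \approx 1.4142$)
$D{\left(k \right)} = \frac{\sqrt{2}}{k}$
$K{\left(E,G \right)} = - 2 E - \frac{\sqrt{2}}{2}$ ($K{\left(E,G \right)} = - 2 \left(\frac{\sqrt{2}}{4} + E\right) = - 2 \left(E + \frac{\sqrt{2}}{4}\right) = - 2 E - \frac{\sqrt{2}}{2}$)
$\left(16199 + K{\left(42,B{\left(13 \right)} \right)}\right) + 38453 = \left(16199 - \left(84 + \frac{\sqrt{2}}{2}\right)\right) + 38453 = \left(16115 - \frac{\sqrt{2}}{2}\right) + 38453 = 54568 - \frac{\sqrt{2}}{2}$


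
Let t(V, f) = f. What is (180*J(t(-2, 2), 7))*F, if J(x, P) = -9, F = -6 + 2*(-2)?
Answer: 16200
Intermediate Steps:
F = -10 (F = -6 - 4 = -10)
(180*J(t(-2, 2), 7))*F = (180*(-9))*(-10) = -1620*(-10) = 16200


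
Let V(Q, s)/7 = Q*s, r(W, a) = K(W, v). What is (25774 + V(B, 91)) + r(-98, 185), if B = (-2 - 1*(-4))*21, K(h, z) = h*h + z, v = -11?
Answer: 62121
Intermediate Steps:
K(h, z) = z + h**2 (K(h, z) = h**2 + z = z + h**2)
r(W, a) = -11 + W**2
B = 42 (B = (-2 + 4)*21 = 2*21 = 42)
V(Q, s) = 7*Q*s (V(Q, s) = 7*(Q*s) = 7*Q*s)
(25774 + V(B, 91)) + r(-98, 185) = (25774 + 7*42*91) + (-11 + (-98)**2) = (25774 + 26754) + (-11 + 9604) = 52528 + 9593 = 62121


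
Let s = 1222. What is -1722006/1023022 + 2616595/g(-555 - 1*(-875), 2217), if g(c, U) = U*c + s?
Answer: 5080664413/2542037974 ≈ 1.9987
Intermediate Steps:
g(c, U) = 1222 + U*c (g(c, U) = U*c + 1222 = 1222 + U*c)
-1722006/1023022 + 2616595/g(-555 - 1*(-875), 2217) = -1722006/1023022 + 2616595/(1222 + 2217*(-555 - 1*(-875))) = -1722006*1/1023022 + 2616595/(1222 + 2217*(-555 + 875)) = -6021/3577 + 2616595/(1222 + 2217*320) = -6021/3577 + 2616595/(1222 + 709440) = -6021/3577 + 2616595/710662 = 5080664413/2542037974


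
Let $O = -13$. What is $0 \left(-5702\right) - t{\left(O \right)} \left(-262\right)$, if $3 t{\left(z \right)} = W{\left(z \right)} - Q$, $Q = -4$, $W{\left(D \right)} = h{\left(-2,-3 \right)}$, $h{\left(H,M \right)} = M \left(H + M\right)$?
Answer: $\frac{4978}{3} \approx 1659.3$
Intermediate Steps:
$W{\left(D \right)} = 15$ ($W{\left(D \right)} = - 3 \left(-2 - 3\right) = \left(-3\right) \left(-5\right) = 15$)
$t{\left(z \right)} = \frac{19}{3}$ ($t{\left(z \right)} = \frac{15 - -4}{3} = \frac{15 + 4}{3} = \frac{1}{3} \cdot 19 = \frac{19}{3}$)
$0 \left(-5702\right) - t{\left(O \right)} \left(-262\right) = 0 \left(-5702\right) - \frac{19}{3} \left(-262\right) = 0 - - \frac{4978}{3} = 0 + \frac{4978}{3} = \frac{4978}{3}$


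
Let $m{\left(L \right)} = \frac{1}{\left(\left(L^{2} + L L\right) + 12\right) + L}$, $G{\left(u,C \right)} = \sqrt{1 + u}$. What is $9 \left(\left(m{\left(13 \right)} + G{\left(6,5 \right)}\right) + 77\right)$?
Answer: $\frac{83856}{121} + 9 \sqrt{7} \approx 716.84$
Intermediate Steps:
$m{\left(L \right)} = \frac{1}{12 + L + 2 L^{2}}$ ($m{\left(L \right)} = \frac{1}{\left(\left(L^{2} + L^{2}\right) + 12\right) + L} = \frac{1}{\left(2 L^{2} + 12\right) + L} = \frac{1}{\left(12 + 2 L^{2}\right) + L} = \frac{1}{12 + L + 2 L^{2}}$)
$9 \left(\left(m{\left(13 \right)} + G{\left(6,5 \right)}\right) + 77\right) = 9 \left(\left(\frac{1}{12 + 13 + 2 \cdot 13^{2}} + \sqrt{1 + 6}\right) + 77\right) = 9 \left(\left(\frac{1}{12 + 13 + 2 \cdot 169} + \sqrt{7}\right) + 77\right) = 9 \left(\left(\frac{1}{12 + 13 + 338} + \sqrt{7}\right) + 77\right) = 9 \left(\left(\frac{1}{363} + \sqrt{7}\right) + 77\right) = 9 \left(\frac{27952}{363} + \sqrt{7}\right) = \frac{83856}{121} + 9 \sqrt{7}$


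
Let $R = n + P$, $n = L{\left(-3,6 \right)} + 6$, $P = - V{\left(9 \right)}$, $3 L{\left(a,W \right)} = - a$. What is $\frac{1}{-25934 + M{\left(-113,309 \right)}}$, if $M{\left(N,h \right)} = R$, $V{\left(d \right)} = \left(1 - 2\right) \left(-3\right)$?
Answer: $- \frac{1}{25930} \approx -3.8565 \cdot 10^{-5}$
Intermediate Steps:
$L{\left(a,W \right)} = - \frac{a}{3}$ ($L{\left(a,W \right)} = \frac{\left(-1\right) a}{3} = - \frac{a}{3}$)
$V{\left(d \right)} = 3$ ($V{\left(d \right)} = \left(-1\right) \left(-3\right) = 3$)
$P = -3$ ($P = \left(-1\right) 3 = -3$)
$n = 7$ ($n = \left(- \frac{1}{3}\right) \left(-3\right) + 6 = 1 + 6 = 7$)
$R = 4$ ($R = 7 - 3 = 4$)
$M{\left(N,h \right)} = 4$
$\frac{1}{-25934 + M{\left(-113,309 \right)}} = \frac{1}{-25934 + 4} = \frac{1}{-25930} = - \frac{1}{25930}$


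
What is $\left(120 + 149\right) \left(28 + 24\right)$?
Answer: $13988$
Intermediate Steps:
$\left(120 + 149\right) \left(28 + 24\right) = 269 \cdot 52 = 13988$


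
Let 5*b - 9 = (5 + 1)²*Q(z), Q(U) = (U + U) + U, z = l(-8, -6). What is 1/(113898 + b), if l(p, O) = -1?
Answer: 5/569391 ≈ 8.7813e-6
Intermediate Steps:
z = -1
Q(U) = 3*U (Q(U) = 2*U + U = 3*U)
b = -99/5 (b = 9/5 + ((5 + 1)²*(3*(-1)))/5 = 9/5 + (6²*(-3))/5 = 9/5 + (36*(-3))/5 = 9/5 + (⅕)*(-108) = 9/5 - 108/5 = -99/5 ≈ -19.800)
1/(113898 + b) = 1/(113898 - 99/5) = 1/(569391/5) = 5/569391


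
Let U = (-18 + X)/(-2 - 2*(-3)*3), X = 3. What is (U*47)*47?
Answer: -33135/16 ≈ -2070.9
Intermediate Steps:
U = -15/16 (U = (-18 + 3)/(-2 - 2*(-3)*3) = -15/(-2 + 6*3) = -15/(-2 + 18) = -15/16 ≈ -0.93750)
(U*47)*47 = -15/16*47*47 = -705/16*47 = -33135/16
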